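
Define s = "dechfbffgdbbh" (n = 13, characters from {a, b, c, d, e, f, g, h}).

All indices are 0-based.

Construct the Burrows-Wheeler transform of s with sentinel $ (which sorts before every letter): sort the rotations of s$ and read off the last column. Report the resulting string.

hdfbeg$dhbffbc

rank  rotation        last
    0  $dechfbffgdbbh  h
    1  bbh$dechfbffgd  d
    2  bffgdbbh$dechf  f
    3  bh$dechfbffgdb  b
    4  chfbffgdbbh$de  e
    5  dbbh$dechfbffg  g
    6  dechfbffgdbbh$  $
    7  echfbffgdbbh$d  d
    8  fbffgdbbh$dech  h
    9  ffgdbbh$dechfb  b
   10  fgdbbh$dechfbf  f
   11  gdbbh$dechfbff  f
   12  h$dechfbffgdbb  b
   13  hfbffgdbbh$dec  c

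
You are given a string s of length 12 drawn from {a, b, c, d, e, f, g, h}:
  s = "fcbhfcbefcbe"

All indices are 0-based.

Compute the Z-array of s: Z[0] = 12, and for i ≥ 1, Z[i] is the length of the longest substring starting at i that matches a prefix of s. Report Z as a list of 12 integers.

Z[0]=12
i=1: fresh scan; Z[1]=0
i=2: fresh scan; Z[2]=0
i=3: fresh scan; Z[3]=0
i=4: fresh scan; Z[4]=3 extend→box=[4,7)
i=5: min(r-i=2, Z[1]=0)=0; Z[5]=0
i=6: min(r-i=1, Z[2]=0)=0; Z[6]=0
i=7: fresh scan; Z[7]=0
i=8: fresh scan; Z[8]=3 extend→box=[8,11)
i=9: min(r-i=2, Z[1]=0)=0; Z[9]=0
i=10: min(r-i=1, Z[2]=0)=0; Z[10]=0
i=11: fresh scan; Z[11]=0

[12, 0, 0, 0, 3, 0, 0, 0, 3, 0, 0, 0]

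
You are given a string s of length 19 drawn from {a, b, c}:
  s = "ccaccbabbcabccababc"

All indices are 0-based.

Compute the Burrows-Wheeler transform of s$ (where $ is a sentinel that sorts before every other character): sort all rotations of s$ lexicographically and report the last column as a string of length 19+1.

ccbbcccaaababcbccb$a

rank  rotation              last
    0  $ccaccbabbcabccababc  c
    1  ababc$ccaccbabbcabcc  c
    2  abbcabccababc$ccaccb  b
    3  abc$ccaccbabbcabccab  b
    4  abccababc$ccaccbabbc  c
    5  accbabbcabccababc$cc  c
    6  babbcabccababc$ccacc  c
    7  babc$ccaccbabbcabcca  a
    8  bbcabccababc$ccaccba  a
    9  bc$ccaccbabbcabccaba  a
   10  bcabccababc$ccaccbab  b
   11  bccababc$ccaccbabbca  a
   12  c$ccaccbabbcabccabab  b
   13  cababc$ccaccbabbcabc  c
   14  cabccababc$ccaccbabb  b
   15  caccbabbcabccababc$c  c
   16  cbabbcabccababc$ccac  c
   17  ccababc$ccaccbabbcab  b
   18  ccaccbabbcabccababc$  $
   19  ccbabbcabccababc$cca  a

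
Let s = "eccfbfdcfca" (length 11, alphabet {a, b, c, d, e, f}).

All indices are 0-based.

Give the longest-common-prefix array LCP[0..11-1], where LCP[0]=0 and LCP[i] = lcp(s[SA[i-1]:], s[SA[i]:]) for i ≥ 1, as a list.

[0, 0, 0, 1, 1, 2, 0, 0, 0, 1, 1]

sorted suffixes:
  #0 SA[0]=10  'a'
  #1 SA[1]=4  'bfdcfca'
  #2 SA[2]=9  'ca'
  #3 SA[3]=1  'ccfbfdcfca'
  #4 SA[4]=2  'cfbfdcfca'
  #5 SA[5]=7  'cfca'
  #6 SA[6]=6  'dcfca'
  #7 SA[7]=0  'eccfbfdcfca'
  #8 SA[8]=3  'fbfdcfca'
  #9 SA[9]=8  'fca'
  #10 SA[10]=5  'fdcfca'

SA = [10, 4, 9, 1, 2, 7, 6, 0, 3, 8, 5]
rank  pair      lcp
   1  s[10:],s[4:]  0  ''
   2  s[4:],s[9:]  0  ''
   3  s[9:],s[1:]  1  'c'
   4  s[1:],s[2:]  1  'c'
   5  s[2:],s[7:]  2  'cf'
   6  s[7:],s[6:]  0  ''
   7  s[6:],s[0:]  0  ''
   8  s[0:],s[3:]  0  ''
   9  s[3:],s[8:]  1  'f'
  10  s[8:],s[5:]  1  'f'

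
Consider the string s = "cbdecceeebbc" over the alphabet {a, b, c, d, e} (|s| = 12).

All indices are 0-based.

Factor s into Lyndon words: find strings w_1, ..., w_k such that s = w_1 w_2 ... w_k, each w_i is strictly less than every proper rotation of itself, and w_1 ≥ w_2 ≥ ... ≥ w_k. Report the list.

["c", "bdecceee", "bbc"]

emit factor 1: 'c' (i=0, period=1)
emit factor 2: 'bdecceee' (i=1, period=8)
emit factor 3: 'bbc' (i=9, period=3)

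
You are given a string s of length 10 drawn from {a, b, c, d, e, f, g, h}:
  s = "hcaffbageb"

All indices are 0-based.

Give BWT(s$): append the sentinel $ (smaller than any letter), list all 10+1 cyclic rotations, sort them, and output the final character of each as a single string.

rank  rotation     last
    0  $hcaffbageb  b
    1  affbageb$hc  c
    2  ageb$hcaffb  b
    3  b$hcaffbage  e
    4  bageb$hcaff  f
    5  caffbageb$h  h
    6  eb$hcaffbag  g
    7  fbageb$hcaf  f
    8  ffbageb$hca  a
    9  geb$hcaffba  a
   10  hcaffbageb$  $

bcbefhgfaa$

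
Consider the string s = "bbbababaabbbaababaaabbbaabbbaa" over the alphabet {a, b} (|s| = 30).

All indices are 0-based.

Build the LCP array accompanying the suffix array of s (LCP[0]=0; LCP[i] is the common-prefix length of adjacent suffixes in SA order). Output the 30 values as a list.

rank→(start, suffix):
  0 → (29, 'a')
  1 → (28, 'aa')
  2 → (17, 'aaabbbaabbbaa')
  3 → (12, 'aababaaabbbaabbbaa')
  4 → (23, 'aabbbaa')
  5 → (7, 'aabbbaababaaabbbaabbbaa')
  6 → (18, 'aabbbaabbbaa')
  7 → (15, 'abaaabbbaabbbaa')
  8 → (5, 'abaabbbaababaaabbbaabbbaa')
  9 → (13, 'ababaaabbbaabbbaa')
  10 → (3, 'ababaabbbaababaaabbbaabbbaa')
  11 → (24, 'abbbaa')
  12 → (8, 'abbbaababaaabbbaabbbaa')
  13 → (19, 'abbbaabbbaa')
  14 → (27, 'baa')
  15 → (16, 'baaabbbaabbbaa')
  16 → (11, 'baababaaabbbaabbbaa')
  17 → (22, 'baabbbaa')
  18 → (6, 'baabbbaababaaabbbaabbbaa')
  19 → (14, 'babaaabbbaabbbaa')
  20 → (4, 'babaabbbaababaaabbbaabbbaa')
  21 → (2, 'bababaabbbaababaaabbbaabbbaa')
  22 → (26, 'bbaa')
  23 → (10, 'bbaababaaabbbaabbbaa')
  24 → (21, 'bbaabbbaa')
  25 → (1, 'bbababaabbbaababaaabbbaabbbaa')
  26 → (25, 'bbbaa')
  27 → (9, 'bbbaababaaabbbaabbbaa')
  28 → (20, 'bbbaabbbaa')
  29 → (0, 'bbbababaabbbaababaaabbbaabbbaa')

SA = [29, 28, 17, 12, 23, 7, 18, 15, 5, 13, 3, 24, 8, 19, 27, 16, 11, 22, 6, 14, 4, 2, 26, 10, 21, 1, 25, 9, 20, 0]
rank  pair      lcp
   1  s[29:],s[28:]  1  'a'
   2  s[28:],s[17:]  2  'aa'
   3  s[17:],s[12:]  2  'aa'
   4  s[12:],s[23:]  3  'aab'
   5  s[23:],s[7:]  7  'aabbbaa'
   6  s[7:],s[18:]  8  'aabbbaab'
   7  s[18:],s[15:]  1  'a'
   8  s[15:],s[5:]  4  'abaa'
   9  s[5:],s[13:]  3  'aba'
  10  s[13:],s[3:]  6  'ababaa'
  11  s[3:],s[24:]  2  'ab'
  12  s[24:],s[8:]  6  'abbbaa'
  13  s[8:],s[19:]  7  'abbbaab'
  14  s[19:],s[27:]  0  ''
  15  s[27:],s[16:]  3  'baa'
  16  s[16:],s[11:]  3  'baa'
  17  s[11:],s[22:]  4  'baab'
  18  s[22:],s[6:]  8  'baabbbaa'
  19  s[6:],s[14:]  2  'ba'
  20  s[14:],s[4:]  5  'babaa'
  21  s[4:],s[2:]  4  'baba'
  22  s[2:],s[26:]  1  'b'
  23  s[26:],s[10:]  4  'bbaa'
  24  s[10:],s[21:]  5  'bbaab'
  25  s[21:],s[1:]  3  'bba'
  26  s[1:],s[25:]  2  'bb'
  27  s[25:],s[9:]  5  'bbbaa'
  28  s[9:],s[20:]  6  'bbbaab'
  29  s[20:],s[0:]  4  'bbba'

[0, 1, 2, 2, 3, 7, 8, 1, 4, 3, 6, 2, 6, 7, 0, 3, 3, 4, 8, 2, 5, 4, 1, 4, 5, 3, 2, 5, 6, 4]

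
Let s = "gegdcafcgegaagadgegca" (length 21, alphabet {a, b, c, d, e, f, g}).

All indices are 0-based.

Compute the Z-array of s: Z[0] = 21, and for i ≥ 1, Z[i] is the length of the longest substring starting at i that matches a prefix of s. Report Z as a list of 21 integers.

Z[0]=21
i=1: i≥r, start 0; Z[1]=0
i=2: i≥r, start 0; Z[2]=1 extend→box=[2,3)
i=3: i≥r, start 0; Z[3]=0
i=4: i≥r, start 0; Z[4]=0
i=5: i≥r, start 0; Z[5]=0
i=6: i≥r, start 0; Z[6]=0
i=7: i≥r, start 0; Z[7]=0
i=8: i≥r, start 0; Z[8]=3 extend→box=[8,11)
i=9: min(r-i=2, Z[1]=0)=0; Z[9]=0
i=10: min(r-i=1, Z[2]=1)=1; Z[10]=1
i=11: i≥r, start 0; Z[11]=0
i=12: i≥r, start 0; Z[12]=0
i=13: i≥r, start 0; Z[13]=1 extend→box=[13,14)
i=14: i≥r, start 0; Z[14]=0
i=15: i≥r, start 0; Z[15]=0
i=16: i≥r, start 0; Z[16]=3 extend→box=[16,19)
i=17: min(r-i=2, Z[1]=0)=0; Z[17]=0
i=18: min(r-i=1, Z[2]=1)=1; Z[18]=1
i=19: i≥r, start 0; Z[19]=0
i=20: i≥r, start 0; Z[20]=0

[21, 0, 1, 0, 0, 0, 0, 0, 3, 0, 1, 0, 0, 1, 0, 0, 3, 0, 1, 0, 0]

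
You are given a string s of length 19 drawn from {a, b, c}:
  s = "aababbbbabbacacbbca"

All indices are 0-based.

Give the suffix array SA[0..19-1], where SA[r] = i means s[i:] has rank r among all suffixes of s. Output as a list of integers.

sorted suffixes:
  #0 SA[0]=18  'a'
  #1 SA[1]=0  'aababbbbabbacacbbca'
  #2 SA[2]=1  'ababbbbabbacacbbca'
  #3 SA[3]=8  'abbacacbbca'
  #4 SA[4]=3  'abbbbabbacacbbca'
  #5 SA[5]=11  'acacbbca'
  #6 SA[6]=13  'acbbca'
  #7 SA[7]=7  'babbacacbbca'
  #8 SA[8]=2  'babbbbabbacacbbca'
  #9 SA[9]=10  'bacacbbca'
  #10 SA[10]=6  'bbabbacacbbca'
  #11 SA[11]=9  'bbacacbbca'
  #12 SA[12]=5  'bbbabbacacbbca'
  #13 SA[13]=4  'bbbbabbacacbbca'
  #14 SA[14]=15  'bbca'
  #15 SA[15]=16  'bca'
  #16 SA[16]=17  'ca'
  #17 SA[17]=12  'cacbbca'
  #18 SA[18]=14  'cbbca'

[18, 0, 1, 8, 3, 11, 13, 7, 2, 10, 6, 9, 5, 4, 15, 16, 17, 12, 14]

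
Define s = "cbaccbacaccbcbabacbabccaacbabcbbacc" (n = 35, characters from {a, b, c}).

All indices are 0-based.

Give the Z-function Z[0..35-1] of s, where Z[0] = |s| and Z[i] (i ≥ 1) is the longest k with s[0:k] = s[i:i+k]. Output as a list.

Z[0]=35
i=1: i≥r, start 0; Z[1]=0
i=2: i≥r, start 0; Z[2]=0
i=3: i≥r, start 0; Z[3]=1 scan→box=[3,4)
i=4: i≥r, start 0; Z[4]=4 scan→box=[4,8)
i=5: min(r-i=3, Z[1]=0)=0; Z[5]=0
i=6: min(r-i=2, Z[2]=0)=0; Z[6]=0
i=7: min(r-i=1, Z[3]=1)=1; Z[7]=1
i=8: i≥r, start 0; Z[8]=0
i=9: i≥r, start 0; Z[9]=1 scan→box=[9,10)
i=10: i≥r, start 0; Z[10]=2 scan→box=[10,12)
i=11: min(r-i=1, Z[1]=0)=0; Z[11]=0
i=12: i≥r, start 0; Z[12]=3 scan→box=[12,15)
i=13: min(r-i=2, Z[1]=0)=0; Z[13]=0
i=14: min(r-i=1, Z[2]=0)=0; Z[14]=0
i=15: i≥r, start 0; Z[15]=0
i=16: i≥r, start 0; Z[16]=0
i=17: i≥r, start 0; Z[17]=3 scan→box=[17,20)
i=18: min(r-i=2, Z[1]=0)=0; Z[18]=0
i=19: min(r-i=1, Z[2]=0)=0; Z[19]=0
i=20: i≥r, start 0; Z[20]=0
i=21: i≥r, start 0; Z[21]=1 scan→box=[21,22)
i=22: i≥r, start 0; Z[22]=1 scan→box=[22,23)
i=23: i≥r, start 0; Z[23]=0
i=24: i≥r, start 0; Z[24]=0
i=25: i≥r, start 0; Z[25]=3 scan→box=[25,28)
i=26: min(r-i=2, Z[1]=0)=0; Z[26]=0
i=27: min(r-i=1, Z[2]=0)=0; Z[27]=0
i=28: i≥r, start 0; Z[28]=0
i=29: i≥r, start 0; Z[29]=2 scan→box=[29,31)
i=30: min(r-i=1, Z[1]=0)=0; Z[30]=0
i=31: i≥r, start 0; Z[31]=0
i=32: i≥r, start 0; Z[32]=0
i=33: i≥r, start 0; Z[33]=1 scan→box=[33,34)
i=34: i≥r, start 0; Z[34]=1 scan→box=[34,35)

[35, 0, 0, 1, 4, 0, 0, 1, 0, 1, 2, 0, 3, 0, 0, 0, 0, 3, 0, 0, 0, 1, 1, 0, 0, 3, 0, 0, 0, 2, 0, 0, 0, 1, 1]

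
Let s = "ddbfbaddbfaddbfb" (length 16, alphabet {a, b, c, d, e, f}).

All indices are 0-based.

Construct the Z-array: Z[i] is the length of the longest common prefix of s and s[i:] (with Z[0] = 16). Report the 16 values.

[16, 1, 0, 0, 0, 0, 4, 1, 0, 0, 0, 5, 1, 0, 0, 0]

Z[0]=16
i=1: outside box; Z[1]=1 grow→box=[1,2)
i=2: outside box; Z[2]=0
i=3: outside box; Z[3]=0
i=4: outside box; Z[4]=0
i=5: outside box; Z[5]=0
i=6: outside box; Z[6]=4 grow→box=[6,10)
i=7: min(r-i=3, Z[1]=1)=1; Z[7]=1
i=8: min(r-i=2, Z[2]=0)=0; Z[8]=0
i=9: min(r-i=1, Z[3]=0)=0; Z[9]=0
i=10: outside box; Z[10]=0
i=11: outside box; Z[11]=5 grow→box=[11,16)
i=12: min(r-i=4, Z[1]=1)=1; Z[12]=1
i=13: min(r-i=3, Z[2]=0)=0; Z[13]=0
i=14: min(r-i=2, Z[3]=0)=0; Z[14]=0
i=15: min(r-i=1, Z[4]=0)=0; Z[15]=0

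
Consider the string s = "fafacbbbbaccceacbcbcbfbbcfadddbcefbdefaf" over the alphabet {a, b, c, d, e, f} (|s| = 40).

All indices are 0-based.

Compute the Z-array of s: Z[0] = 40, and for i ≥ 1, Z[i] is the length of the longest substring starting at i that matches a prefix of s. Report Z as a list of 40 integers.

Z[0]=40
i=1: i≥r, start 0; Z[1]=0
i=2: i≥r, start 0; Z[2]=2 extend→box=[2,4)
i=3: min(r-i=1, Z[1]=0)=0; Z[3]=0
i=4: i≥r, start 0; Z[4]=0
i=5: i≥r, start 0; Z[5]=0
i=6: i≥r, start 0; Z[6]=0
i=7: i≥r, start 0; Z[7]=0
i=8: i≥r, start 0; Z[8]=0
i=9: i≥r, start 0; Z[9]=0
i=10: i≥r, start 0; Z[10]=0
i=11: i≥r, start 0; Z[11]=0
i=12: i≥r, start 0; Z[12]=0
i=13: i≥r, start 0; Z[13]=0
i=14: i≥r, start 0; Z[14]=0
i=15: i≥r, start 0; Z[15]=0
i=16: i≥r, start 0; Z[16]=0
i=17: i≥r, start 0; Z[17]=0
i=18: i≥r, start 0; Z[18]=0
i=19: i≥r, start 0; Z[19]=0
i=20: i≥r, start 0; Z[20]=0
i=21: i≥r, start 0; Z[21]=1 extend→box=[21,22)
i=22: i≥r, start 0; Z[22]=0
i=23: i≥r, start 0; Z[23]=0
i=24: i≥r, start 0; Z[24]=0
i=25: i≥r, start 0; Z[25]=2 extend→box=[25,27)
i=26: min(r-i=1, Z[1]=0)=0; Z[26]=0
i=27: i≥r, start 0; Z[27]=0
i=28: i≥r, start 0; Z[28]=0
i=29: i≥r, start 0; Z[29]=0
i=30: i≥r, start 0; Z[30]=0
i=31: i≥r, start 0; Z[31]=0
i=32: i≥r, start 0; Z[32]=0
i=33: i≥r, start 0; Z[33]=1 extend→box=[33,34)
i=34: i≥r, start 0; Z[34]=0
i=35: i≥r, start 0; Z[35]=0
i=36: i≥r, start 0; Z[36]=0
i=37: i≥r, start 0; Z[37]=3 extend→box=[37,40)
i=38: min(r-i=2, Z[1]=0)=0; Z[38]=0
i=39: min(r-i=1, Z[2]=2)=1; Z[39]=1

[40, 0, 2, 0, 0, 0, 0, 0, 0, 0, 0, 0, 0, 0, 0, 0, 0, 0, 0, 0, 0, 1, 0, 0, 0, 2, 0, 0, 0, 0, 0, 0, 0, 1, 0, 0, 0, 3, 0, 1]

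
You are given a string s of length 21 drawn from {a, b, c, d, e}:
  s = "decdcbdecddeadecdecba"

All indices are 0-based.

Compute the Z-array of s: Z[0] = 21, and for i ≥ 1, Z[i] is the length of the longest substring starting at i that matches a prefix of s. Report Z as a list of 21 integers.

[21, 0, 0, 1, 0, 0, 4, 0, 0, 1, 2, 0, 0, 4, 0, 0, 3, 0, 0, 0, 0]

Z[0]=21
i=1: i≥r, start 0; Z[1]=0
i=2: i≥r, start 0; Z[2]=0
i=3: i≥r, start 0; Z[3]=1 grow→box=[3,4)
i=4: i≥r, start 0; Z[4]=0
i=5: i≥r, start 0; Z[5]=0
i=6: i≥r, start 0; Z[6]=4 grow→box=[6,10)
i=7: min(r-i=3, Z[1]=0)=0; Z[7]=0
i=8: min(r-i=2, Z[2]=0)=0; Z[8]=0
i=9: min(r-i=1, Z[3]=1)=1; Z[9]=1
i=10: i≥r, start 0; Z[10]=2 grow→box=[10,12)
i=11: min(r-i=1, Z[1]=0)=0; Z[11]=0
i=12: i≥r, start 0; Z[12]=0
i=13: i≥r, start 0; Z[13]=4 grow→box=[13,17)
i=14: min(r-i=3, Z[1]=0)=0; Z[14]=0
i=15: min(r-i=2, Z[2]=0)=0; Z[15]=0
i=16: min(r-i=1, Z[3]=1)=1; Z[16]=3 grow→box=[16,19)
i=17: min(r-i=2, Z[1]=0)=0; Z[17]=0
i=18: min(r-i=1, Z[2]=0)=0; Z[18]=0
i=19: i≥r, start 0; Z[19]=0
i=20: i≥r, start 0; Z[20]=0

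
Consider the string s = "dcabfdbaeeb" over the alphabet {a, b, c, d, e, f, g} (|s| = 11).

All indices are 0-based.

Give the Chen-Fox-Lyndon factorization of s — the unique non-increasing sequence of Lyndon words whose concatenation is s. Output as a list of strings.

emit factor 1: 'd' (i=0, period=1)
emit factor 2: 'c' (i=1, period=1)
emit factor 3: 'abfdbaeeb' (i=2, period=9)

["d", "c", "abfdbaeeb"]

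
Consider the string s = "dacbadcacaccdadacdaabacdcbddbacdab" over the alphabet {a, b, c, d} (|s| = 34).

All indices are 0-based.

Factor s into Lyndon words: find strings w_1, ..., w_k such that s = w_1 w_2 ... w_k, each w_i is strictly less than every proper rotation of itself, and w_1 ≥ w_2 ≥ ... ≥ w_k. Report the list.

["d", "acbadc", "acaccdadacd", "aabacdcbddbacdab"]

emit factor 1: 'd' (i=0, period=1)
emit factor 2: 'acbadc' (i=1, period=6)
emit factor 3: 'acaccdadacd' (i=7, period=11)
emit factor 4: 'aabacdcbddbacdab' (i=18, period=16)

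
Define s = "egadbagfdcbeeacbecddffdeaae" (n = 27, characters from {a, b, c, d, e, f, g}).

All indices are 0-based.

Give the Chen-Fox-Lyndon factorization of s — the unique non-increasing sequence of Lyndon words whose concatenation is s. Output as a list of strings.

emit factor 1: 'eg' (i=0, period=2)
emit factor 2: 'adbagfdcbee' (i=2, period=11)
emit factor 3: 'acbecddffde' (i=13, period=11)
emit factor 4: 'aae' (i=24, period=3)

["eg", "adbagfdcbee", "acbecddffde", "aae"]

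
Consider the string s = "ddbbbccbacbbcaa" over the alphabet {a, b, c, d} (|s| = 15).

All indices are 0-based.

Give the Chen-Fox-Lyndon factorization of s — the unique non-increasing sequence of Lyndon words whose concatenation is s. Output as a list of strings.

["d", "d", "bbbcc", "b", "acbbc", "a", "a"]

emit factor 1: 'd' (i=0, period=1)
emit factor 2: 'd' (i=1, period=1)
emit factor 3: 'bbbcc' (i=2, period=5)
emit factor 4: 'b' (i=7, period=1)
emit factor 5: 'acbbc' (i=8, period=5)
emit factor 6: 'a' (i=13, period=1)
emit factor 7: 'a' (i=14, period=1)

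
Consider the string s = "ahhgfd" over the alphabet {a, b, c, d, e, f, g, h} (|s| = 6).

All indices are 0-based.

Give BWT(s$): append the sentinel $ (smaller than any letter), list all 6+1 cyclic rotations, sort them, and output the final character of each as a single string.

rank  rotation last
    0  $ahhgfd  d
    1  ahhgfd$  $
    2  d$ahhgf  f
    3  fd$ahhg  g
    4  gfd$ahh  h
    5  hgfd$ah  h
    6  hhgfd$a  a

d$fghha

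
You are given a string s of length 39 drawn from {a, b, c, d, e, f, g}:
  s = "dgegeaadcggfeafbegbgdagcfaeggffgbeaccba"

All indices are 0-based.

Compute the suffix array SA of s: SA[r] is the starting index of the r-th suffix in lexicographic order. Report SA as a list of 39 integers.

rank→(start, suffix):
  0 → (38, 'a')
  1 → (5, 'aadcggfeafbegbgdagcfaeggffgbeaccba')
  2 → (34, 'accba')
  3 → (6, 'adcggfeafbegbgdagcfaeggffgbeaccba')
  4 → (25, 'aeggffgbeaccba')
  5 → (13, 'afbegbgdagcfaeggffgbeaccba')
  6 → (21, 'agcfaeggffgbeaccba')
  7 → (37, 'ba')
  8 → (32, 'beaccba')
  9 → (15, 'begbgdagcfaeggffgbeaccba')
  10 → (18, 'bgdagcfaeggffgbeaccba')
  11 → (36, 'cba')
  12 → (35, 'ccba')
  13 → (23, 'cfaeggffgbeaccba')
  14 → (8, 'cggfeafbegbgdagcfaeggffgbeaccba')
  15 → (20, 'dagcfaeggffgbeaccba')
  16 → (7, 'dcggfeafbegbgdagcfaeggffgbeaccba')
  17 → (0, 'dgegeaadcggfeafbegbgdagcfaeggffgbeaccba')
  18 → (4, 'eaadcggfeafbegbgdagcfaeggffgbeaccba')
  19 → (33, 'eaccba')
  20 → (12, 'eafbegbgdagcfaeggffgbeaccba')
  21 → (16, 'egbgdagcfaeggffgbeaccba')
  22 → (2, 'egeaadcggfeafbegbgdagcfaeggffgbeaccba')
  23 → (26, 'eggffgbeaccba')
  24 → (24, 'faeggffgbeaccba')
  25 → (14, 'fbegbgdagcfaeggffgbeaccba')
  26 → (11, 'feafbegbgdagcfaeggffgbeaccba')
  27 → (29, 'ffgbeaccba')
  28 → (30, 'fgbeaccba')
  29 → (31, 'gbeaccba')
  30 → (17, 'gbgdagcfaeggffgbeaccba')
  31 → (22, 'gcfaeggffgbeaccba')
  32 → (19, 'gdagcfaeggffgbeaccba')
  33 → (3, 'geaadcggfeafbegbgdagcfaeggffgbeaccba')
  34 → (1, 'gegeaadcggfeafbegbgdagcfaeggffgbeaccba')
  35 → (10, 'gfeafbegbgdagcfaeggffgbeaccba')
  36 → (28, 'gffgbeaccba')
  37 → (9, 'ggfeafbegbgdagcfaeggffgbeaccba')
  38 → (27, 'ggffgbeaccba')

[38, 5, 34, 6, 25, 13, 21, 37, 32, 15, 18, 36, 35, 23, 8, 20, 7, 0, 4, 33, 12, 16, 2, 26, 24, 14, 11, 29, 30, 31, 17, 22, 19, 3, 1, 10, 28, 9, 27]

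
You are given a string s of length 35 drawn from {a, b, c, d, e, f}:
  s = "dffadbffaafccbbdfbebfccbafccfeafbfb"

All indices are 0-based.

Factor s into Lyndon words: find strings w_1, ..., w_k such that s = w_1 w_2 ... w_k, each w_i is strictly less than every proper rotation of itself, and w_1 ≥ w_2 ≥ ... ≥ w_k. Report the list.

["dff", "adbff", "aafccbbdfbebfccbafccfeafbfb"]

emit factor 1: 'dff' (i=0, period=3)
emit factor 2: 'adbff' (i=3, period=5)
emit factor 3: 'aafccbbdfbebfccbafccfeafbfb' (i=8, period=27)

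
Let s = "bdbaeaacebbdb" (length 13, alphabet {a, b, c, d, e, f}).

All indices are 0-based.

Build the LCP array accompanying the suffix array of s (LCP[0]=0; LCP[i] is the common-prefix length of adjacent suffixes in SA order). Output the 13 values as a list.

sorted suffixes:
  #0 SA[0]=5  'aacebbdb'
  #1 SA[1]=6  'acebbdb'
  #2 SA[2]=3  'aeaacebbdb'
  #3 SA[3]=12  'b'
  #4 SA[4]=2  'baeaacebbdb'
  #5 SA[5]=9  'bbdb'
  #6 SA[6]=10  'bdb'
  #7 SA[7]=0  'bdbaeaacebbdb'
  #8 SA[8]=7  'cebbdb'
  #9 SA[9]=11  'db'
  #10 SA[10]=1  'dbaeaacebbdb'
  #11 SA[11]=4  'eaacebbdb'
  #12 SA[12]=8  'ebbdb'

SA = [5, 6, 3, 12, 2, 9, 10, 0, 7, 11, 1, 4, 8]
i: (SA[i-1],SA[i]) lcp shared
  1: (5,6) 1 'a'
  2: (6,3) 1 'a'
  3: (3,12) 0 ''
  4: (12,2) 1 'b'
  5: (2,9) 1 'b'
  6: (9,10) 1 'b'
  7: (10,0) 3 'bdb'
  8: (0,7) 0 ''
  9: (7,11) 0 ''
  10: (11,1) 2 'db'
  11: (1,4) 0 ''
  12: (4,8) 1 'e'

[0, 1, 1, 0, 1, 1, 1, 3, 0, 0, 2, 0, 1]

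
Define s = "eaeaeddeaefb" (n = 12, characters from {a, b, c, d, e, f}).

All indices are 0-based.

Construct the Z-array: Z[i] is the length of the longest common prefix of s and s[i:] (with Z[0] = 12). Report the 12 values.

[12, 0, 3, 0, 1, 0, 0, 3, 0, 1, 0, 0]

Z[0]=12
i=1: i≥r, start 0; Z[1]=0
i=2: i≥r, start 0; Z[2]=3 scan→box=[2,5)
i=3: min(r-i=2, Z[1]=0)=0; Z[3]=0
i=4: min(r-i=1, Z[2]=3)=1; Z[4]=1
i=5: i≥r, start 0; Z[5]=0
i=6: i≥r, start 0; Z[6]=0
i=7: i≥r, start 0; Z[7]=3 scan→box=[7,10)
i=8: min(r-i=2, Z[1]=0)=0; Z[8]=0
i=9: min(r-i=1, Z[2]=3)=1; Z[9]=1
i=10: i≥r, start 0; Z[10]=0
i=11: i≥r, start 0; Z[11]=0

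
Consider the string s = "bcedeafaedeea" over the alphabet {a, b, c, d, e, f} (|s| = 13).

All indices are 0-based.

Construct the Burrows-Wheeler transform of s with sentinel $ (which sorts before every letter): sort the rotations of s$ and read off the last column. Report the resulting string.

rank  rotation        last
    0  $bcedeafaedeea  a
    1  a$bcedeafaedee  e
    2  aedeea$bcedeaf  f
    3  afaedeea$bcede  e
    4  bcedeafaedeea$  $
    5  cedeafaedeea$b  b
    6  deafaedeea$bce  e
    7  deea$bcedeafae  e
    8  ea$bcedeafaede  e
    9  eafaedeea$bced  d
   10  edeafaedeea$bc  c
   11  edeea$bcedeafa  a
   12  eea$bcedeafaed  d
   13  faedeea$bcedea  a

aefe$beeedcada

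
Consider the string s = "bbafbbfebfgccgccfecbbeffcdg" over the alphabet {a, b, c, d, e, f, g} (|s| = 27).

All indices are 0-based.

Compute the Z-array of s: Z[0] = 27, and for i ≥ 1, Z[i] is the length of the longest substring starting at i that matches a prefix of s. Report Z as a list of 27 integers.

[27, 1, 0, 0, 2, 1, 0, 0, 1, 0, 0, 0, 0, 0, 0, 0, 0, 0, 0, 2, 1, 0, 0, 0, 0, 0, 0]

Z[0]=27
i=1: outside box; Z[1]=1 extend→box=[1,2)
i=2: outside box; Z[2]=0
i=3: outside box; Z[3]=0
i=4: outside box; Z[4]=2 extend→box=[4,6)
i=5: min(r-i=1, Z[1]=1)=1; Z[5]=1
i=6: outside box; Z[6]=0
i=7: outside box; Z[7]=0
i=8: outside box; Z[8]=1 extend→box=[8,9)
i=9: outside box; Z[9]=0
i=10: outside box; Z[10]=0
i=11: outside box; Z[11]=0
i=12: outside box; Z[12]=0
i=13: outside box; Z[13]=0
i=14: outside box; Z[14]=0
i=15: outside box; Z[15]=0
i=16: outside box; Z[16]=0
i=17: outside box; Z[17]=0
i=18: outside box; Z[18]=0
i=19: outside box; Z[19]=2 extend→box=[19,21)
i=20: min(r-i=1, Z[1]=1)=1; Z[20]=1
i=21: outside box; Z[21]=0
i=22: outside box; Z[22]=0
i=23: outside box; Z[23]=0
i=24: outside box; Z[24]=0
i=25: outside box; Z[25]=0
i=26: outside box; Z[26]=0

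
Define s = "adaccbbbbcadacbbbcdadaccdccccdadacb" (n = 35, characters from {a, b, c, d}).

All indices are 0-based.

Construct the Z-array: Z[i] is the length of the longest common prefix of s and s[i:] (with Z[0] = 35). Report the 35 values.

Z[0]=35
i=1: fresh scan; Z[1]=0
i=2: fresh scan; Z[2]=1 grow→box=[2,3)
i=3: fresh scan; Z[3]=0
i=4: fresh scan; Z[4]=0
i=5: fresh scan; Z[5]=0
i=6: fresh scan; Z[6]=0
i=7: fresh scan; Z[7]=0
i=8: fresh scan; Z[8]=0
i=9: fresh scan; Z[9]=0
i=10: fresh scan; Z[10]=4 grow→box=[10,14)
i=11: min(r-i=3, Z[1]=0)=0; Z[11]=0
i=12: min(r-i=2, Z[2]=1)=1; Z[12]=1
i=13: min(r-i=1, Z[3]=0)=0; Z[13]=0
i=14: fresh scan; Z[14]=0
i=15: fresh scan; Z[15]=0
i=16: fresh scan; Z[16]=0
i=17: fresh scan; Z[17]=0
i=18: fresh scan; Z[18]=0
i=19: fresh scan; Z[19]=5 grow→box=[19,24)
i=20: min(r-i=4, Z[1]=0)=0; Z[20]=0
i=21: min(r-i=3, Z[2]=1)=1; Z[21]=1
i=22: min(r-i=2, Z[3]=0)=0; Z[22]=0
i=23: min(r-i=1, Z[4]=0)=0; Z[23]=0
i=24: fresh scan; Z[24]=0
i=25: fresh scan; Z[25]=0
i=26: fresh scan; Z[26]=0
i=27: fresh scan; Z[27]=0
i=28: fresh scan; Z[28]=0
i=29: fresh scan; Z[29]=0
i=30: fresh scan; Z[30]=4 grow→box=[30,34)
i=31: min(r-i=3, Z[1]=0)=0; Z[31]=0
i=32: min(r-i=2, Z[2]=1)=1; Z[32]=1
i=33: min(r-i=1, Z[3]=0)=0; Z[33]=0
i=34: fresh scan; Z[34]=0

[35, 0, 1, 0, 0, 0, 0, 0, 0, 0, 4, 0, 1, 0, 0, 0, 0, 0, 0, 5, 0, 1, 0, 0, 0, 0, 0, 0, 0, 0, 4, 0, 1, 0, 0]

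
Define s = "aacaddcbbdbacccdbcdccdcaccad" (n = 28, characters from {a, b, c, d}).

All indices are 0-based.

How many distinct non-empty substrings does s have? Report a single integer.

rank→(start, suffix):
  0 → (0, 'aacaddcbbdbacccdbcdccdcaccad')
  1 → (1, 'acaddcbbdbacccdbcdccdcaccad')
  2 → (23, 'accad')
  3 → (11, 'acccdbcdccdcaccad')
  4 → (26, 'ad')
  5 → (3, 'addcbbdbacccdbcdccdcaccad')
  6 → (10, 'bacccdbcdccdcaccad')
  7 → (7, 'bbdbacccdbcdccdcaccad')
  8 → (16, 'bcdccdcaccad')
  9 → (8, 'bdbacccdbcdccdcaccad')
  10 → (22, 'caccad')
  11 → (25, 'cad')
  12 → (2, 'caddcbbdbacccdbcdccdcaccad')
  13 → (6, 'cbbdbacccdbcdccdcaccad')
  14 → (24, 'ccad')
  15 → (12, 'cccdbcdccdcaccad')
  16 → (13, 'ccdbcdccdcaccad')
  17 → (19, 'ccdcaccad')
  18 → (14, 'cdbcdccdcaccad')
  19 → (20, 'cdcaccad')
  20 → (17, 'cdccdcaccad')
  21 → (27, 'd')
  22 → (9, 'dbacccdbcdccdcaccad')
  23 → (15, 'dbcdccdcaccad')
  24 → (21, 'dcaccad')
  25 → (5, 'dcbbdbacccdbcdccdcaccad')
  26 → (18, 'dccdcaccad')
  27 → (4, 'ddcbbdbacccdbcdccdcaccad')

SA = [0, 1, 23, 11, 26, 3, 10, 7, 16, 8, 22, 25, 2, 6, 24, 12, 13, 19, 14, 20, 17, 27, 9, 15, 21, 5, 18, 4]
rank  pair      lcp
   1  s[0:],s[1:]  1  'a'
   2  s[1:],s[23:]  2  'ac'
   3  s[23:],s[11:]  3  'acc'
   4  s[11:],s[26:]  1  'a'
   5  s[26:],s[3:]  2  'ad'
   6  s[3:],s[10:]  0  ''
   7  s[10:],s[7:]  1  'b'
   8  s[7:],s[16:]  1  'b'
   9  s[16:],s[8:]  1  'b'
  10  s[8:],s[22:]  0  ''
  11  s[22:],s[25:]  2  'ca'
  12  s[25:],s[2:]  3  'cad'
  13  s[2:],s[6:]  1  'c'
  14  s[6:],s[24:]  1  'c'
  15  s[24:],s[12:]  2  'cc'
  16  s[12:],s[13:]  2  'cc'
  17  s[13:],s[19:]  3  'ccd'
  18  s[19:],s[14:]  1  'c'
  19  s[14:],s[20:]  2  'cd'
  20  s[20:],s[17:]  3  'cdc'
  21  s[17:],s[27:]  0  ''
  22  s[27:],s[9:]  1  'd'
  23  s[9:],s[15:]  2  'db'
  24  s[15:],s[21:]  1  'd'
  25  s[21:],s[5:]  2  'dc'
  26  s[5:],s[18:]  2  'dc'
  27  s[18:],s[4:]  1  'd'

n(n+1)/2 = 28·29/2 = 406
Σ LCP = 0 + 1 + 2 + 3 + 1 + 2 + 0 + 1 + 1 + 1 + 0 + 2 + 3 + 1 + 1 + 2 + 2 + 3 + 1 + 2 + 3 + 0 + 1 + 2 + 1 + 2 + 2 + 1 = 41
distinct = 406 − 41 = 365

365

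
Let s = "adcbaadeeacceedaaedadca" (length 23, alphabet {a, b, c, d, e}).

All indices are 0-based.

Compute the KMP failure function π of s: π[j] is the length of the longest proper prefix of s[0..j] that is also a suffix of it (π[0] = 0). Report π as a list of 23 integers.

π[0] = 0
j=1 s[j]='d': π[1]=0 (border '')
j=2 s[j]='c': π[2]=0 (border '')
j=3 s[j]='b': π[3]=0 (border '')
j=4 s[j]='a': π[4]=1 (border 'a')
j=5 s[j]='a': k: 1→0; π[5]=1 (border 'a')
j=6 s[j]='d': π[6]=2 (border 'ad')
j=7 s[j]='e': k: 2→0; π[7]=0 (border '')
j=8 s[j]='e': π[8]=0 (border '')
j=9 s[j]='a': π[9]=1 (border 'a')
j=10 s[j]='c': k: 1→0; π[10]=0 (border '')
j=11 s[j]='c': π[11]=0 (border '')
j=12 s[j]='e': π[12]=0 (border '')
j=13 s[j]='e': π[13]=0 (border '')
j=14 s[j]='d': π[14]=0 (border '')
j=15 s[j]='a': π[15]=1 (border 'a')
j=16 s[j]='a': k: 1→0; π[16]=1 (border 'a')
j=17 s[j]='e': k: 1→0; π[17]=0 (border '')
j=18 s[j]='d': π[18]=0 (border '')
j=19 s[j]='a': π[19]=1 (border 'a')
j=20 s[j]='d': π[20]=2 (border 'ad')
j=21 s[j]='c': π[21]=3 (border 'adc')
j=22 s[j]='a': k: 3→0; π[22]=1 (border 'a')

[0, 0, 0, 0, 1, 1, 2, 0, 0, 1, 0, 0, 0, 0, 0, 1, 1, 0, 0, 1, 2, 3, 1]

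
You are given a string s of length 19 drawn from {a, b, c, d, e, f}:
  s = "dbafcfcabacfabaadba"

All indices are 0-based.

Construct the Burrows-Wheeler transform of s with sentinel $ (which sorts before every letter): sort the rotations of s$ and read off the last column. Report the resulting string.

rank  rotation              last
    0  $dbafcfcabacfabaadba  a
    1  a$dbafcfcabacfabaadb  b
    2  aadba$dbafcfcabacfab  b
    3  abaadba$dbafcfcabacf  f
    4  abacfabaadba$dbafcfc  c
    5  acfabaadba$dbafcfcab  b
    6  adba$dbafcfcabacfaba  a
    7  afcfcabacfabaadba$db  b
    8  ba$dbafcfcabacfabaad  d
    9  baadba$dbafcfcabacfa  a
   10  bacfabaadba$dbafcfca  a
   11  bafcfcabacfabaadba$d  d
   12  cabacfabaadba$dbafcf  f
   13  cfabaadba$dbafcfcaba  a
   14  cfcabacfabaadba$dbaf  f
   15  dba$dbafcfcabacfabaa  a
   16  dbafcfcabacfabaadba$  $
   17  fabaadba$dbafcfcabac  c
   18  fcabacfabaadba$dbafc  c
   19  fcfcabacfabaadba$dba  a

abbfcbabdaadfafa$cca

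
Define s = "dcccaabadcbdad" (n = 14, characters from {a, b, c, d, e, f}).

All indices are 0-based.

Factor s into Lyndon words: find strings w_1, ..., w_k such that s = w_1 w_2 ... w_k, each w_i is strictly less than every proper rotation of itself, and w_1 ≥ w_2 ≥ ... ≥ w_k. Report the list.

["d", "c", "c", "c", "aabadcbdad"]

emit factor 1: 'd' (i=0, period=1)
emit factor 2: 'c' (i=1, period=1)
emit factor 3: 'c' (i=2, period=1)
emit factor 4: 'c' (i=3, period=1)
emit factor 5: 'aabadcbdad' (i=4, period=10)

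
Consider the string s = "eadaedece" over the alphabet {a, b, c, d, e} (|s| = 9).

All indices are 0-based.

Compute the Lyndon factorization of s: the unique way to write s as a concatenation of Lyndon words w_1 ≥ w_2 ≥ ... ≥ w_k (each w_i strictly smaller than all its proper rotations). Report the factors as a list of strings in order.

["e", "adaedece"]

emit factor 1: 'e' (i=0, period=1)
emit factor 2: 'adaedece' (i=1, period=8)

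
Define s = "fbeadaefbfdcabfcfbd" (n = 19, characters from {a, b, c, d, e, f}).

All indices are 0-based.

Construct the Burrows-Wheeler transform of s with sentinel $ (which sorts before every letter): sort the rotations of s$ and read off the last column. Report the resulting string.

dcedffafdfbafbac$ebb

rank  rotation              last
    0  $fbeadaefbfdcabfcfbd  d
    1  abfcfbd$fbeadaefbfdc  c
    2  adaefbfdcabfcfbd$fbe  e
    3  aefbfdcabfcfbd$fbead  d
    4  bd$fbeadaefbfdcabfcf  f
    5  beadaefbfdcabfcfbd$f  f
    6  bfcfbd$fbeadaefbfdca  a
    7  bfdcabfcfbd$fbeadaef  f
    8  cabfcfbd$fbeadaefbfd  d
    9  cfbd$fbeadaefbfdcabf  f
   10  d$fbeadaefbfdcabfcfb  b
   11  daefbfdcabfcfbd$fbea  a
   12  dcabfcfbd$fbeadaefbf  f
   13  eadaefbfdcabfcfbd$fb  b
   14  efbfdcabfcfbd$fbeada  a
   15  fbd$fbeadaefbfdcabfc  c
   16  fbeadaefbfdcabfcfbd$  $
   17  fbfdcabfcfbd$fbeadae  e
   18  fcfbd$fbeadaefbfdcab  b
   19  fdcabfcfbd$fbeadaefb  b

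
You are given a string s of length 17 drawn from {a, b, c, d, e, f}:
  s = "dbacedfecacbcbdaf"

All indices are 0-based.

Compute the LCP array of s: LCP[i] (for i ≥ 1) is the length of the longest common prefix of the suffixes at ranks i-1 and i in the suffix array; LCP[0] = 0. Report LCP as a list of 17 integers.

rank | idx | suffix
   0 |   9 | acbcbdaf
   1 |   2 | acedfecacbcbdaf
   2 |  15 | af
   3 |   1 | bacedfecacbcbdaf
   4 |  11 | bcbdaf
   5 |  13 | bdaf
   6 |   8 | cacbcbdaf
   7 |  10 | cbcbdaf
   8 |  12 | cbdaf
   9 |   3 | cedfecacbcbdaf
  10 |  14 | daf
  11 |   0 | dbacedfecacbcbdaf
  12 |   5 | dfecacbcbdaf
  13 |   7 | ecacbcbdaf
  14 |   4 | edfecacbcbdaf
  15 |  16 | f
  16 |   6 | fecacbcbdaf

SA = [9, 2, 15, 1, 11, 13, 8, 10, 12, 3, 14, 0, 5, 7, 4, 16, 6]
[i] adj suffixes → lcp
  [1] 9/2 → 2 ('ac')
  [2] 2/15 → 1 ('a')
  [3] 15/1 → 0 ('')
  [4] 1/11 → 1 ('b')
  [5] 11/13 → 1 ('b')
  [6] 13/8 → 0 ('')
  [7] 8/10 → 1 ('c')
  [8] 10/12 → 2 ('cb')
  [9] 12/3 → 1 ('c')
  [10] 3/14 → 0 ('')
  [11] 14/0 → 1 ('d')
  [12] 0/5 → 1 ('d')
  [13] 5/7 → 0 ('')
  [14] 7/4 → 1 ('e')
  [15] 4/16 → 0 ('')
  [16] 16/6 → 1 ('f')

[0, 2, 1, 0, 1, 1, 0, 1, 2, 1, 0, 1, 1, 0, 1, 0, 1]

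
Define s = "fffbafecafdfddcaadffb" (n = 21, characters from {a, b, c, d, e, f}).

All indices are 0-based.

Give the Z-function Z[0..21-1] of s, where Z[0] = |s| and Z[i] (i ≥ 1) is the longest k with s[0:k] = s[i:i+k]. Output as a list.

Z[0]=21
i=1: outside box; Z[1]=2 extend→box=[1,3)
i=2: min(r-i=1, Z[1]=2)=1; Z[2]=1
i=3: outside box; Z[3]=0
i=4: outside box; Z[4]=0
i=5: outside box; Z[5]=1 extend→box=[5,6)
i=6: outside box; Z[6]=0
i=7: outside box; Z[7]=0
i=8: outside box; Z[8]=0
i=9: outside box; Z[9]=1 extend→box=[9,10)
i=10: outside box; Z[10]=0
i=11: outside box; Z[11]=1 extend→box=[11,12)
i=12: outside box; Z[12]=0
i=13: outside box; Z[13]=0
i=14: outside box; Z[14]=0
i=15: outside box; Z[15]=0
i=16: outside box; Z[16]=0
i=17: outside box; Z[17]=0
i=18: outside box; Z[18]=2 extend→box=[18,20)
i=19: min(r-i=1, Z[1]=2)=1; Z[19]=1
i=20: outside box; Z[20]=0

[21, 2, 1, 0, 0, 1, 0, 0, 0, 1, 0, 1, 0, 0, 0, 0, 0, 0, 2, 1, 0]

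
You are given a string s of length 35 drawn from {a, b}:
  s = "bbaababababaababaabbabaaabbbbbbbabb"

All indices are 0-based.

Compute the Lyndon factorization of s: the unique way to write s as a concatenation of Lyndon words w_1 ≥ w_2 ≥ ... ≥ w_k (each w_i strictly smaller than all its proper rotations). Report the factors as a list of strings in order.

emit factor 1: 'b' (i=0, period=1)
emit factor 2: 'b' (i=1, period=1)
emit factor 3: 'aabababab' (i=2, period=9)
emit factor 4: 'aababaabbab' (i=11, period=11)
emit factor 5: 'aaabbbbbbbabb' (i=22, period=13)

["b", "b", "aabababab", "aababaabbab", "aaabbbbbbbabb"]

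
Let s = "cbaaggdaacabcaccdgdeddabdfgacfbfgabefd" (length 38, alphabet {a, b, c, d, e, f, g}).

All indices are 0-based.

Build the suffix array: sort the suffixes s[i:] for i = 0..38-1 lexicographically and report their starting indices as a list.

[7, 2, 10, 22, 33, 8, 13, 27, 3, 1, 11, 23, 34, 30, 9, 12, 0, 14, 15, 28, 37, 6, 21, 20, 18, 24, 16, 19, 35, 29, 36, 31, 25, 32, 26, 5, 17, 4]

rank | idx | suffix
   0 |   7 | aacabcaccdgdeddabdfgacfbfgabefd
   1 |   2 | aaggdaacabcaccdgdeddabdfgacfbfgabefd
   2 |  10 | abcaccdgdeddabdfgacfbfgabefd
   3 |  22 | abdfgacfbfgabefd
   4 |  33 | abefd
   5 |   8 | acabcaccdgdeddabdfgacfbfgabefd
   6 |  13 | accdgdeddabdfgacfbfgabefd
   7 |  27 | acfbfgabefd
   8 |   3 | aggdaacabcaccdgdeddabdfgacfbfgabefd
   9 |   1 | baaggdaacabcaccdgdeddabdfgacfbfgabefd
  10 |  11 | bcaccdgdeddabdfgacfbfgabefd
  11 |  23 | bdfgacfbfgabefd
  12 |  34 | befd
  13 |  30 | bfgabefd
  14 |   9 | cabcaccdgdeddabdfgacfbfgabefd
  15 |  12 | caccdgdeddabdfgacfbfgabefd
  16 |   0 | cbaaggdaacabcaccdgdeddabdfgacfbfgabefd
  17 |  14 | ccdgdeddabdfgacfbfgabefd
  18 |  15 | cdgdeddabdfgacfbfgabefd
  19 |  28 | cfbfgabefd
  20 |  37 | d
  21 |   6 | daacabcaccdgdeddabdfgacfbfgabefd
  22 |  21 | dabdfgacfbfgabefd
  23 |  20 | ddabdfgacfbfgabefd
  24 |  18 | deddabdfgacfbfgabefd
  25 |  24 | dfgacfbfgabefd
  26 |  16 | dgdeddabdfgacfbfgabefd
  27 |  19 | eddabdfgacfbfgabefd
  28 |  35 | efd
  29 |  29 | fbfgabefd
  30 |  36 | fd
  31 |  31 | fgabefd
  32 |  25 | fgacfbfgabefd
  33 |  32 | gabefd
  34 |  26 | gacfbfgabefd
  35 |   5 | gdaacabcaccdgdeddabdfgacfbfgabefd
  36 |  17 | gdeddabdfgacfbfgabefd
  37 |   4 | ggdaacabcaccdgdeddabdfgacfbfgabefd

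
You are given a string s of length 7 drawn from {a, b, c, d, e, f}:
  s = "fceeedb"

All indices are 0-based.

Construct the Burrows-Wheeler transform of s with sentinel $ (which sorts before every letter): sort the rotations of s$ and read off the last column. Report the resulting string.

bdfeeec$

rank  rotation  last
    0  $fceeedb  b
    1  b$fceeed  d
    2  ceeedb$f  f
    3  db$fceee  e
    4  edb$fcee  e
    5  eedb$fce  e
    6  eeedb$fc  c
    7  fceeedb$  $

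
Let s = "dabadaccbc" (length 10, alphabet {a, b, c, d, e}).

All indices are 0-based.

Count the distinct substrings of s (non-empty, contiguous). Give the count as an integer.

48

rank→(start, suffix):
  0 → (1, 'abadaccbc')
  1 → (5, 'accbc')
  2 → (3, 'adaccbc')
  3 → (2, 'badaccbc')
  4 → (8, 'bc')
  5 → (9, 'c')
  6 → (7, 'cbc')
  7 → (6, 'ccbc')
  8 → (0, 'dabadaccbc')
  9 → (4, 'daccbc')

SA = [1, 5, 3, 2, 8, 9, 7, 6, 0, 4]
[i] adj suffixes → lcp
  [1] 1/5 → 1 ('a')
  [2] 5/3 → 1 ('a')
  [3] 3/2 → 0 ('')
  [4] 2/8 → 1 ('b')
  [5] 8/9 → 0 ('')
  [6] 9/7 → 1 ('c')
  [7] 7/6 → 1 ('c')
  [8] 6/0 → 0 ('')
  [9] 0/4 → 2 ('da')

n(n+1)/2 = 10·11/2 = 55
Σ LCP = 0 + 1 + 1 + 0 + 1 + 0 + 1 + 1 + 0 + 2 = 7
distinct = 55 − 7 = 48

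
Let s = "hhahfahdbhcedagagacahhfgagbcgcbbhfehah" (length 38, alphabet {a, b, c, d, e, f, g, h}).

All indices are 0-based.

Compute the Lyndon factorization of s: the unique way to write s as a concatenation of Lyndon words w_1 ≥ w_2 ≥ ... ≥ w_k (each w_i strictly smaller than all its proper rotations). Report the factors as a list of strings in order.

emit factor 1: 'h' (i=0, period=1)
emit factor 2: 'h' (i=1, period=1)
emit factor 3: 'ahf' (i=2, period=3)
emit factor 4: 'ahdbhced' (i=5, period=8)
emit factor 5: 'ag' (i=13, period=2)
emit factor 6: 'ag' (i=15, period=2)
emit factor 7: 'acahhfgagbcgcbbhfehah' (i=17, period=21)

["h", "h", "ahf", "ahdbhced", "ag", "ag", "acahhfgagbcgcbbhfehah"]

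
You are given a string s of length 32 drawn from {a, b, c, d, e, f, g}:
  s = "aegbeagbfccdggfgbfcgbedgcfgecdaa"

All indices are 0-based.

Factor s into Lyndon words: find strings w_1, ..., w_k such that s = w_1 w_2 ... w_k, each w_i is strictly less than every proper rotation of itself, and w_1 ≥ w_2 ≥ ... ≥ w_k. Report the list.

emit factor 1: 'aegbeagbfccdggfgbfcgbedgcfgecd' (i=0, period=30)
emit factor 2: 'a' (i=30, period=1)
emit factor 3: 'a' (i=31, period=1)

["aegbeagbfccdggfgbfcgbedgcfgecd", "a", "a"]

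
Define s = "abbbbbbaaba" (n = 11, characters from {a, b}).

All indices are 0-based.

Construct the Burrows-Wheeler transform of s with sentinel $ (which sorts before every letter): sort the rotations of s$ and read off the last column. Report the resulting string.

abba$abbbbba

rank  rotation      last
    0  $abbbbbbaaba  a
    1  a$abbbbbbaab  b
    2  aaba$abbbbbb  b
    3  aba$abbbbbba  a
    4  abbbbbbaaba$  $
    5  ba$abbbbbbaa  a
    6  baaba$abbbbb  b
    7  bbaaba$abbbb  b
    8  bbbaaba$abbb  b
    9  bbbbaaba$abb  b
   10  bbbbbaaba$ab  b
   11  bbbbbbaaba$a  a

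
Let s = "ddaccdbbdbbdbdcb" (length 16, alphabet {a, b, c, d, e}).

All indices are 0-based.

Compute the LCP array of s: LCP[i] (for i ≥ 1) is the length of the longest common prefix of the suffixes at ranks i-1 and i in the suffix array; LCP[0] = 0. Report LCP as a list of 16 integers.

sorted suffixes:
  #0 SA[0]=2  'accdbbdbbdbdcb'
  #1 SA[1]=15  'b'
  #2 SA[2]=6  'bbdbbdbdcb'
  #3 SA[3]=9  'bbdbdcb'
  #4 SA[4]=7  'bdbbdbdcb'
  #5 SA[5]=10  'bdbdcb'
  #6 SA[6]=12  'bdcb'
  #7 SA[7]=14  'cb'
  #8 SA[8]=3  'ccdbbdbbdbdcb'
  #9 SA[9]=4  'cdbbdbbdbdcb'
  #10 SA[10]=1  'daccdbbdbbdbdcb'
  #11 SA[11]=5  'dbbdbbdbdcb'
  #12 SA[12]=8  'dbbdbdcb'
  #13 SA[13]=11  'dbdcb'
  #14 SA[14]=13  'dcb'
  #15 SA[15]=0  'ddaccdbbdbbdbdcb'

SA = [2, 15, 6, 9, 7, 10, 12, 14, 3, 4, 1, 5, 8, 11, 13, 0]
rank  pair      lcp
   1  s[2:],s[15:]  0  ''
   2  s[15:],s[6:]  1  'b'
   3  s[6:],s[9:]  4  'bbdb'
   4  s[9:],s[7:]  1  'b'
   5  s[7:],s[10:]  3  'bdb'
   6  s[10:],s[12:]  2  'bd'
   7  s[12:],s[14:]  0  ''
   8  s[14:],s[3:]  1  'c'
   9  s[3:],s[4:]  1  'c'
  10  s[4:],s[1:]  0  ''
  11  s[1:],s[5:]  1  'd'
  12  s[5:],s[8:]  5  'dbbdb'
  13  s[8:],s[11:]  2  'db'
  14  s[11:],s[13:]  1  'd'
  15  s[13:],s[0:]  1  'd'

[0, 0, 1, 4, 1, 3, 2, 0, 1, 1, 0, 1, 5, 2, 1, 1]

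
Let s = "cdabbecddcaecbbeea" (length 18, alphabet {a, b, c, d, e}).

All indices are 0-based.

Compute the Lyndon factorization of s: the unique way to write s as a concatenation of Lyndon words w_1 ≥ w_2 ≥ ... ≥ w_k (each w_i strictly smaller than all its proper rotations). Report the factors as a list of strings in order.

["cd", "abbecddcaecbbee", "a"]

emit factor 1: 'cd' (i=0, period=2)
emit factor 2: 'abbecddcaecbbee' (i=2, period=15)
emit factor 3: 'a' (i=17, period=1)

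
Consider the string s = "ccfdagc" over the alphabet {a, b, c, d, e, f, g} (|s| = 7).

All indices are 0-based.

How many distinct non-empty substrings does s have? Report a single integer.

26

rank | idx | suffix
   0 |   4 | agc
   1 |   6 | c
   2 |   0 | ccfdagc
   3 |   1 | cfdagc
   4 |   3 | dagc
   5 |   2 | fdagc
   6 |   5 | gc

SA = [4, 6, 0, 1, 3, 2, 5]
[i] adj suffixes → lcp
  [1] 4/6 → 0 ('')
  [2] 6/0 → 1 ('c')
  [3] 0/1 → 1 ('c')
  [4] 1/3 → 0 ('')
  [5] 3/2 → 0 ('')
  [6] 2/5 → 0 ('')

n(n+1)/2 = 7·8/2 = 28
Σ LCP = 0 + 0 + 1 + 1 + 0 + 0 + 0 = 2
distinct = 28 − 2 = 26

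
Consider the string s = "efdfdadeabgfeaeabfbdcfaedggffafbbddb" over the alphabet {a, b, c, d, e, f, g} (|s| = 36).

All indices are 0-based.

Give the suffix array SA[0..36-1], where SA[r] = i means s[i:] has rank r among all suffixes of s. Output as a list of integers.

[15, 8, 5, 13, 22, 29, 35, 31, 18, 32, 16, 9, 20, 4, 34, 19, 33, 6, 2, 24, 14, 7, 12, 23, 0, 21, 28, 30, 17, 3, 1, 11, 27, 10, 26, 25]

rank | idx | suffix
   0 |  15 | abfbdcfaedggffafbbddb
   1 |   8 | abgfeaeabfbdcfaedggffafbbddb
   2 |   5 | adeabgfeaeabfbdcfaedggffafbbddb
   3 |  13 | aeabfbdcfaedggffafbbddb
   4 |  22 | aedggffafbbddb
   5 |  29 | afbbddb
   6 |  35 | b
   7 |  31 | bbddb
   8 |  18 | bdcfaedggffafbbddb
   9 |  32 | bddb
  10 |  16 | bfbdcfaedggffafbbddb
  11 |   9 | bgfeaeabfbdcfaedggffafbbddb
  12 |  20 | cfaedggffafbbddb
  13 |   4 | dadeabgfeaeabfbdcfaedggffafbbddb
  14 |  34 | db
  15 |  19 | dcfaedggffafbbddb
  16 |  33 | ddb
  17 |   6 | deabgfeaeabfbdcfaedggffafbbddb
  18 |   2 | dfdadeabgfeaeabfbdcfaedggffafbbddb
  19 |  24 | dggffafbbddb
  20 |  14 | eabfbdcfaedggffafbbddb
  21 |   7 | eabgfeaeabfbdcfaedggffafbbddb
  22 |  12 | eaeabfbdcfaedggffafbbddb
  23 |  23 | edggffafbbddb
  24 |   0 | efdfdadeabgfeaeabfbdcfaedggffafbbddb
  25 |  21 | faedggffafbbddb
  26 |  28 | fafbbddb
  27 |  30 | fbbddb
  28 |  17 | fbdcfaedggffafbbddb
  29 |   3 | fdadeabgfeaeabfbdcfaedggffafbbddb
  30 |   1 | fdfdadeabgfeaeabfbdcfaedggffafbbddb
  31 |  11 | feaeabfbdcfaedggffafbbddb
  32 |  27 | ffafbbddb
  33 |  10 | gfeaeabfbdcfaedggffafbbddb
  34 |  26 | gffafbbddb
  35 |  25 | ggffafbbddb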